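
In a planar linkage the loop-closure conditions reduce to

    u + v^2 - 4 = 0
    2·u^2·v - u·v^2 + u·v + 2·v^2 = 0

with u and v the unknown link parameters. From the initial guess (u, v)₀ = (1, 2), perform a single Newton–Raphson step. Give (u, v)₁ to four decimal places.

At (1, 2): F = (1.0000, 10.0000).
Jacobian J = [[1, 2·v], [4·u·v - v^2 + v, 2·u^2 - 2·u·v + u + 4·v]].
At the point, J = [[1.0000, 4.0000], [6.0000, 7.0000]] (det J = -17.0000).
Solving J·Δ = −F gives Δ = (-1.9412, 0.2353).
Then the next iterate is (u, v)₁ = (-0.9412, 2.2353).

(-0.9412, 2.2353)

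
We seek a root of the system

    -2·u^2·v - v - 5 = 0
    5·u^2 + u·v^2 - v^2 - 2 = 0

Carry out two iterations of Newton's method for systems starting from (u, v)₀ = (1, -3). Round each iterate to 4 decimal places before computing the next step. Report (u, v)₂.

(0.7872, -2.2432)

At (1, -3): F = (4.0000, 3.0000).
Jacobian J = [[-4·u·v, -2·u^2 - 1], [10·u + v^2, 2·u·v - 2·v]].
At the point, J = [[12.0000, -3.0000], [19.0000, 0.0000]] (det J = 57.0000).
Solving J·Δ = −F gives Δ = (-0.1579, 0.7018).
Then the next iterate is (u, v)₁ = (0.8421, -2.2982).
Round to (0.8421, -2.2982) and repeat: F = (0.557656, 0.711678), J = [[7.741257, -2.418265], [13.702723, 0.725772]].
Δ = (-0.0549, 0.0550), so (u, v)₂ = (0.7872, -2.2432).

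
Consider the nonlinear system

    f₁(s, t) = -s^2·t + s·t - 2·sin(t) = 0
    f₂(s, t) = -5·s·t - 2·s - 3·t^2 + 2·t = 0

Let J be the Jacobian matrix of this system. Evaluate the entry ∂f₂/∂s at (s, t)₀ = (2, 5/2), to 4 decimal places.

-14.5000

∂f₂/∂s = -5·t - 2.
At (2, 5/2) this is -14.5000.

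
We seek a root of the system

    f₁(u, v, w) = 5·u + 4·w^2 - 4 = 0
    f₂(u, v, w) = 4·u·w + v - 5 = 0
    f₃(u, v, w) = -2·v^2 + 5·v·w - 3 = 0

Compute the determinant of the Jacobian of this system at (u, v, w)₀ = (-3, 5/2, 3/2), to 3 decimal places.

-267.500

J = [[5, 0, 8·w], [4·w, 1, 4·u], [0, -4·v + 5·w, 5·v]].
At the point, J = [[5.000, 0.000, 12.000], [6.000, 1.000, -12.000], [0.000, -2.500, 12.500]].
det J = -267.500.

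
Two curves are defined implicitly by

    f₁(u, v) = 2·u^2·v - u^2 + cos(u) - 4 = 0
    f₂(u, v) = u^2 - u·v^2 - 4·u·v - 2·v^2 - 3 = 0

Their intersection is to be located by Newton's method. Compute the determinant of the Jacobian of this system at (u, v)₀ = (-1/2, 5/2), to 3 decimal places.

J = [[4·u·v - 2·u - sin(u), 2·u^2], [2·u - v^2 - 4·v, -2·u·v - 4·u - 4·v]].
At the point, J = [[-3.52057, 0.500], [-17.250, -5.500]].
det J = 27.988.

27.988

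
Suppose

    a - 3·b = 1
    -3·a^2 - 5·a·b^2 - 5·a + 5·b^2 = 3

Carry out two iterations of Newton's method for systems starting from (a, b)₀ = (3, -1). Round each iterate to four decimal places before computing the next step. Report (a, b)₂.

(0.6203, -0.1266)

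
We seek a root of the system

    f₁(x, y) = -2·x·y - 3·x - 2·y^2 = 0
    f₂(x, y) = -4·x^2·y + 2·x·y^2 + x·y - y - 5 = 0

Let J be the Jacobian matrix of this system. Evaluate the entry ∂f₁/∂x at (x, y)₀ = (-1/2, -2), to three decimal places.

∂f₁/∂x = -2·y - 3.
At (-1/2, -2) this is 1.000.

1.000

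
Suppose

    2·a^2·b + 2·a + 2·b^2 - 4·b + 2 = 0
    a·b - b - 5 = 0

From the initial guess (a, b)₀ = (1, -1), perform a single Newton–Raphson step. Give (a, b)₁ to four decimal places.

At (1, -1): F = (8.0000, -5.0000).
Jacobian J = [[4·a·b + 2, 2·a^2 + 4·b - 4], [b, a - 1]].
At the point, J = [[-2.0000, -6.0000], [-1.0000, 0.0000]] (det J = -6.0000).
Solving J·Δ = −F gives Δ = (-5.0000, 3.0000).
Then the next iterate is (a, b)₁ = (-4.0000, 2.0000).

(-4.0000, 2.0000)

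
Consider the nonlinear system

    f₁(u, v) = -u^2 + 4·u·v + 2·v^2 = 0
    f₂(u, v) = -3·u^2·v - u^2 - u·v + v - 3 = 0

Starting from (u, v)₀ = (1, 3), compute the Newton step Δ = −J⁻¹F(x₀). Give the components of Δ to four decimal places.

(-0.3580, -1.5888)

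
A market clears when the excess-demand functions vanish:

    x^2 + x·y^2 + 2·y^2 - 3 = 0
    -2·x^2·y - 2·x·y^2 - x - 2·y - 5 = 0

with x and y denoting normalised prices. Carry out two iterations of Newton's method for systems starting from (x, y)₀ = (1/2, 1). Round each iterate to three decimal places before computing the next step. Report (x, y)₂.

(-1.896, 2.714)

At (1/2, 1): F = (-0.250, -9.000).
Jacobian J = [[2·x + y^2, 2·x·y + 4·y], [-4·x·y - 2·y^2 - 1, -2·x^2 - 4·x·y - 2]].
At the point, J = [[2.000, 5.000], [-5.000, -4.500]] (det J = 16.000).
Solving J·Δ = −F gives Δ = (-2.883, 1.203).
Then the next iterate is (x, y)₁ = (-2.383, 2.203).
Round to (-2.383, 2.203) and repeat: F = (0.81991, -8.91291), J = [[0.08721, -1.68750], [10.29258, 7.64162]].
Δ = (0.487, 0.511), so (x, y)₂ = (-1.896, 2.714).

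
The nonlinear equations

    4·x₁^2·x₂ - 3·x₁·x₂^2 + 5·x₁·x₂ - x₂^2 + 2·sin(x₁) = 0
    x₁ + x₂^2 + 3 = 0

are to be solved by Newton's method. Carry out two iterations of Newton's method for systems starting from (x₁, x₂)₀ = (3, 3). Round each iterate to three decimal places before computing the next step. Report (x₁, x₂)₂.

At (3, 3): F = (63.28224, 15.000).
Jacobian J = [[8·x₁·x₂ - 3·x₂^2 + 5·x₂ + 2·cos(x₁), 4·x₁^2 - 6·x₁·x₂ + 5·x₁ - 2·x₂], [1, 2·x₂]].
At the point, J = [[58.02002, -9.000], [1.000, 6.000]] (det J = 357.12009).
Solving J·Δ = −F gives Δ = (-1.441, -2.260).
Then the next iterate is (x₁, x₂)₁ = (1.559, 0.740).
Round to (1.559, 0.740) and repeat: F = (11.85366, 5.10660), J = [[11.31007, 9.11496], [1.000, 1.480]].
Δ = (3.804, -6.021), so (x₁, x₂)₂ = (5.363, -5.281).

(5.363, -5.281)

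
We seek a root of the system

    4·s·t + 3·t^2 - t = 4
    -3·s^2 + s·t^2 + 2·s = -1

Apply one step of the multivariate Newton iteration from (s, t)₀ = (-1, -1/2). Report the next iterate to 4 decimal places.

At (-1, -1/2): F = (-0.7500, -4.2500).
Jacobian J = [[4·t, 4·s + 6·t - 1], [-6·s + t^2 + 2, 2·s·t]].
At the point, J = [[-2.0000, -8.0000], [8.2500, 1.0000]] (det J = 64.0000).
Solving J·Δ = −F gives Δ = (0.5430, -0.2295).
Then the next iterate is (s, t)₁ = (-0.4570, -0.7295).

(-0.4570, -0.7295)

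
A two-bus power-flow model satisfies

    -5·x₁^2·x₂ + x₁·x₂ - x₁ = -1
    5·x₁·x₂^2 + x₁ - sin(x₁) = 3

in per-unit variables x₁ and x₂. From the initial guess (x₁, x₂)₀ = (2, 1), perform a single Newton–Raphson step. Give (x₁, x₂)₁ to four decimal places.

(1.1762, 0.8597)

At (2, 1): F = (-19.0000, 8.090703).
Jacobian J = [[-10·x₁·x₂ + x₂ - 1, -5·x₁^2 + x₁], [5·x₂^2 - cos(x₁) + 1, 10·x₁·x₂]].
At the point, J = [[-20.0000, -18.0000], [6.416147, 20.0000]] (det J = -284.509357).
Solving J·Δ = −F gives Δ = (-0.8238, -0.1403).
Then the next iterate is (x₁, x₂)₁ = (1.1762, 0.8597).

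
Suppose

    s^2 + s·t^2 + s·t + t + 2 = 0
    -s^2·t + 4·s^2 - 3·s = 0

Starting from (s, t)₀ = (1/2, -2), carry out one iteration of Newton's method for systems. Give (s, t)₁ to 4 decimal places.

(0.9167, 3.0000)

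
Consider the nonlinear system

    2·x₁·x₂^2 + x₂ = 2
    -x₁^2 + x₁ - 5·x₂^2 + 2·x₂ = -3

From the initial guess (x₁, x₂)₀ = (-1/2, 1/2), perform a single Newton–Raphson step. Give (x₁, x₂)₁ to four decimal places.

At (-1/2, 1/2): F = (-1.7500, 2.0000).
Jacobian J = [[2·x₂^2, 4·x₁·x₂ + 1], [-2·x₁ + 1, -10·x₂ + 2]].
At the point, J = [[0.5000, 0.0000], [2.0000, -3.0000]] (det J = -1.5000).
Solving J·Δ = −F gives Δ = (3.5000, 3.0000).
Then the next iterate is (x₁, x₂)₁ = (3.0000, 3.5000).

(3.0000, 3.5000)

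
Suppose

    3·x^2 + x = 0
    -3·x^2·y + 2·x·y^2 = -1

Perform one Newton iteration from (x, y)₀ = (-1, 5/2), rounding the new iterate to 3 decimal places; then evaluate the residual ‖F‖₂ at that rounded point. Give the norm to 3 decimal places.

At (-1, 5/2): F = (2.000, -19.000).
Jacobian J = [[6·x + 1, 0], [-6·x·y + 2·y^2, -3·x^2 + 4·x·y]].
At the point, J = [[-5.000, 0.000], [27.500, -13.000]] (det J = 65.000).
Solving J·Δ = −F gives Δ = (0.400, -0.615).
Then the next iterate is (x, y)₁ = (-0.600, 1.885).
Re-evaluating at (-0.600, 1.885): F = (0.480, -5.29967), so ‖F‖₂ = 5.321.

5.321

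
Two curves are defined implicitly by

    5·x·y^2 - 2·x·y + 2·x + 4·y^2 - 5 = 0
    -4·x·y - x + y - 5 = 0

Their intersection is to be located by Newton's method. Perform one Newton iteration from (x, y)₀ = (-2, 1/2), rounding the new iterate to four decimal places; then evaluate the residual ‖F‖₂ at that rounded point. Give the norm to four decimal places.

78.5562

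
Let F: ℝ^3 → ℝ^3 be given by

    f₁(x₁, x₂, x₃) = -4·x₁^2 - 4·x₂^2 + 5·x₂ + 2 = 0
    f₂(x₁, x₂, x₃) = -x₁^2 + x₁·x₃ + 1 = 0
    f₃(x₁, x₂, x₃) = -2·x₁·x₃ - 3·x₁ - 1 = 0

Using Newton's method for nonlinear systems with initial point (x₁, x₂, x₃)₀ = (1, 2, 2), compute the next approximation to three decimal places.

At (1, 2, 2): F = (-8.000, 2.000, -8.000).
Jacobian J = [[-8·x₁, -8·x₂ + 5, 0], [-2·x₁ + x₃, 0, x₁], [-2·x₃ - 3, 0, -2·x₁]].
At the point, J = [[-8.000, -11.000, 0.000], [0.000, 0.000, 1.000], [-7.000, 0.000, -2.000]] (det J = 77.000).
Solving J·Δ = −F gives Δ = (-0.571, -0.312, -2.000).
Then the next iterate is (x₁, x₂, x₃)₁ = (0.429, 1.688, 0.000).

(0.429, 1.688, 0.000)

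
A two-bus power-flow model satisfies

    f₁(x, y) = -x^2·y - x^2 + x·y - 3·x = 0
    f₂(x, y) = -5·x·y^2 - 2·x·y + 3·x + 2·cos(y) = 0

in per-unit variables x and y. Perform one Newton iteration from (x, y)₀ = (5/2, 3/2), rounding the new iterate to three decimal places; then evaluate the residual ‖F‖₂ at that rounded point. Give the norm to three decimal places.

8.930

At (5/2, 3/2): F = (-19.375, -27.98353).
Jacobian J = [[-2·x·y - 2·x + y - 3, -x^2 + x], [-5·y^2 - 2·y + 3, -10·x·y - 2·x - 2·sin(y)]].
At the point, J = [[-14.000, -3.750], [-11.250, -44.49499]] (det J = 580.74236).
Solving J·Δ = −F gives Δ = (-1.304, -0.299).
Then the next iterate is (x, y)₁ = (1.196, 1.201).
Re-evaluating at (1.196, 1.201): F = (-5.29995, -7.18750), so ‖F‖₂ = 8.930.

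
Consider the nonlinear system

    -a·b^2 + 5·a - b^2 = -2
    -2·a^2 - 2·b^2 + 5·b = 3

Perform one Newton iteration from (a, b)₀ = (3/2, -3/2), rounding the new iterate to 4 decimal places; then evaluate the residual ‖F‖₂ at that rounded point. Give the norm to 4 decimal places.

13.2777

At (3/2, -3/2): F = (3.8750, -19.5000).
Jacobian J = [[-b^2 + 5, -2·a·b - 2·b], [-4·a, -4·b + 5]].
At the point, J = [[2.7500, 7.5000], [-6.0000, 11.0000]] (det J = 75.2500).
Solving J·Δ = −F gives Δ = (-2.5100, 0.4037).
Then the next iterate is (a, b)₁ = (-1.0100, -1.0963).
Re-evaluating at (-1.0100, -1.0963): F = (-3.037981, -12.925447), so ‖F‖₂ = 13.2777.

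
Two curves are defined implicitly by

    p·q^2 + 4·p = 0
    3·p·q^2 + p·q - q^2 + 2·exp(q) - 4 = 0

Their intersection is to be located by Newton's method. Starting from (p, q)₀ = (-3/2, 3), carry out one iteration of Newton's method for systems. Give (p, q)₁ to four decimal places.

(-0.7114, 1.9724)

At (-3/2, 3): F = (-19.5000, -17.828926).
Jacobian J = [[q^2 + 4, 2·p·q], [3·q^2 + q, 6·p·q + p - 2·q + 2·exp(q)]].
At the point, J = [[13.0000, -9.0000], [30.0000, 5.671074]] (det J = 343.723960).
Solving J·Δ = −F gives Δ = (0.7886, -1.0276).
Then the next iterate is (p, q)₁ = (-0.7114, 1.9724).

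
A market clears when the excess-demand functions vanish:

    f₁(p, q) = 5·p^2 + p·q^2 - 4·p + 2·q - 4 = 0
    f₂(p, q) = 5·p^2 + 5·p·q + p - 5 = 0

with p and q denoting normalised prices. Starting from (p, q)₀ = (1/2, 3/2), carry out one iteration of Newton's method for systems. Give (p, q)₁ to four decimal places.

(0.4153, 1.7572)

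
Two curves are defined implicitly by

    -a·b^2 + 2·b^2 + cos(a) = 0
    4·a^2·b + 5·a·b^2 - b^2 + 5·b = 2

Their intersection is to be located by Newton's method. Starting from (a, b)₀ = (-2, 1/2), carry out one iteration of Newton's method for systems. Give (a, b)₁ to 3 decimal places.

At (-2, 1/2): F = (0.58385, 5.750).
Jacobian J = [[-b^2 - sin(a), -2·a·b + 4·b], [8·a·b + 5·b^2, 4·a^2 + 10·a·b - 2·b + 5]].
At the point, J = [[0.65930, 4.000], [-6.750, 10.000]] (det J = 33.59297).
Solving J·Δ = −F gives Δ = (0.511, -0.230).
Then the next iterate is (a, b)₁ = (-1.489, 0.270).

(-1.489, 0.270)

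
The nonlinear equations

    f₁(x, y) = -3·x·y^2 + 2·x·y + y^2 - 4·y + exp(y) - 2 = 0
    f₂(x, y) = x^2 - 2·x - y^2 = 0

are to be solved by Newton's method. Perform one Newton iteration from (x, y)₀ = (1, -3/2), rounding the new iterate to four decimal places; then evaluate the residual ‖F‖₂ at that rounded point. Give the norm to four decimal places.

1.5515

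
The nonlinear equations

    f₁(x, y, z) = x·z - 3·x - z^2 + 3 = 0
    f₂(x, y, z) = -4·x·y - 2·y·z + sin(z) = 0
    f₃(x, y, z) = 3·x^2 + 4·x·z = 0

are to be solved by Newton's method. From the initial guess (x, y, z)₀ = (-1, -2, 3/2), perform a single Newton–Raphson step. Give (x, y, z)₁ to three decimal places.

At (-1, -2, 3/2): F = (2.250, -1.00251, -3.000).
Jacobian J = [[z - 3, 0, x - 2·z], [-4·y, -4·x - 2·z, -2·y + cos(z)], [6·x + 4·z, 0, 4·x]].
At the point, J = [[-1.500, 0.000, -4.000], [8.000, 1.000, 4.07074], [0.000, 0.000, -4.000]] (det J = 6.000).
Solving J·Δ = −F gives Δ = (3.500, -23.944, -0.750).
Then the next iterate is (x, y, z)₁ = (2.500, -25.944, 0.750).

(2.500, -25.944, 0.750)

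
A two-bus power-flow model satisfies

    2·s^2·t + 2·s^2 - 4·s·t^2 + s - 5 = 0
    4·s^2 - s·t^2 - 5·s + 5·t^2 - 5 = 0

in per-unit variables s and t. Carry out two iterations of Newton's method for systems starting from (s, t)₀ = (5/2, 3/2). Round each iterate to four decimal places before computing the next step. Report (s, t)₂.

(1.5400, 0.9812)

At (5/2, 3/2): F = (6.2500, 13.1250).
Jacobian J = [[4·s·t + 4·s - 4·t^2 + 1, 2·s^2 - 8·s·t], [8·s - t^2 - 5, -2·s·t + 10·t]].
At the point, J = [[17.0000, -17.5000], [12.7500, 7.5000]] (det J = 350.6250).
Solving J·Δ = −F gives Δ = (-0.7888, -0.4091).
Then the next iterate is (s, t)₁ = (1.7112, 1.0909).
Round to (1.7112, 1.0909) and repeat: F = (0.810628, 2.070700), J = [[10.551541, -9.077574], [7.499537, 7.175504]].
Δ = (-0.1712, -0.1097), so (s, t)₂ = (1.5400, 0.9812).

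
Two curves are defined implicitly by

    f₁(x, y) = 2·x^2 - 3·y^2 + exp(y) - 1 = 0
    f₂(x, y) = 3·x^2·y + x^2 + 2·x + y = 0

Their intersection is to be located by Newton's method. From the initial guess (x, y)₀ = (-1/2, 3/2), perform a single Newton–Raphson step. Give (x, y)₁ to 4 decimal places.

At (-1/2, 3/2): F = (-2.768311, 1.8750).
Jacobian J = [[4·x, -6·y + exp(y)], [6·x·y + 2·x + 2, 3·x^2 + 1]].
At the point, J = [[-2.0000, -4.518311], [-3.5000, 1.7500]] (det J = -19.314088).
Solving J·Δ = −F gives Δ = (0.1878, -0.6958).
Then the next iterate is (x, y)₁ = (-0.3122, 0.8042).

(-0.3122, 0.8042)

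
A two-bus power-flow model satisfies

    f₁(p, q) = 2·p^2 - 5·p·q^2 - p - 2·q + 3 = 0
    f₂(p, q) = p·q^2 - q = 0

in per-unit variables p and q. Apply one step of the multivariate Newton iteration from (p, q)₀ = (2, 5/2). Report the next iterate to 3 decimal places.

At (2, 5/2): F = (-58.500, 10.000).
Jacobian J = [[4·p - 5·q^2 - 1, -10·p·q - 2], [q^2, 2·p·q - 1]].
At the point, J = [[-24.250, -52.000], [6.250, 9.000]] (det J = 106.750).
Solving J·Δ = −F gives Δ = (0.061, -1.153).
Then the next iterate is (p, q)₁ = (2.061, 1.347).

(2.061, 1.347)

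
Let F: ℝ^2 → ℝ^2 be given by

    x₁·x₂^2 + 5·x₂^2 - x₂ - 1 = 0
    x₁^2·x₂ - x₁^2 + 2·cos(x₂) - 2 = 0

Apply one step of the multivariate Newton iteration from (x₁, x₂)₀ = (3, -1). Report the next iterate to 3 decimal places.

At (3, -1): F = (8.000, -18.91940).
Jacobian J = [[x₂^2, 2·x₁·x₂ + 10·x₂ - 1], [2·x₁·x₂ - 2·x₁, x₁^2 - 2·sin(x₂)]].
At the point, J = [[1.000, -17.000], [-12.000, 10.68294]] (det J = -193.31706).
Solving J·Δ = −F gives Δ = (-1.222, 0.399).
Then the next iterate is (x₁, x₂)₁ = (1.778, -0.601).

(1.778, -0.601)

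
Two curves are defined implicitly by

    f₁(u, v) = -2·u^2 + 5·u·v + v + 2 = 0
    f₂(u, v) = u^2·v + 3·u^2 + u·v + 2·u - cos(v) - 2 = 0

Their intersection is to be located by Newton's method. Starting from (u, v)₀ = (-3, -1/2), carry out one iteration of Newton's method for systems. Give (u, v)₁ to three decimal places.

(-1.813, -0.338)

At (-3, -1/2): F = (-9.000, 15.12242).
Jacobian J = [[-4·u + 5·v, 5·u + 1], [2·u·v + 6·u + v + 2, u^2 + u + sin(v)]].
At the point, J = [[9.500, -14.000], [-13.500, 5.52057]] (det J = -136.55454).
Solving J·Δ = −F gives Δ = (1.187, 0.162).
Then the next iterate is (u, v)₁ = (-1.813, -0.338).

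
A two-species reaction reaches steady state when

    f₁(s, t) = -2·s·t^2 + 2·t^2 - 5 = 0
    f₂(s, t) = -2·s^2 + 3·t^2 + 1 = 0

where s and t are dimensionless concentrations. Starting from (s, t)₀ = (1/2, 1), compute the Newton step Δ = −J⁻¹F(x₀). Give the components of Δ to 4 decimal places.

(-3.8750, -1.8750)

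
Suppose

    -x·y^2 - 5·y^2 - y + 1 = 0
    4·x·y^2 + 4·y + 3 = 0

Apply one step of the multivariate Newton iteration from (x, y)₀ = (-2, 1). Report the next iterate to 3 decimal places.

(-2.725, 0.675)

At (-2, 1): F = (-3.000, -1.000).
Jacobian J = [[-y^2, -2·x·y - 10·y - 1], [4·y^2, 8·x·y + 4]].
At the point, J = [[-1.000, -7.000], [4.000, -12.000]] (det J = 40.000).
Solving J·Δ = −F gives Δ = (-0.725, -0.325).
Then the next iterate is (x, y)₁ = (-2.725, 0.675).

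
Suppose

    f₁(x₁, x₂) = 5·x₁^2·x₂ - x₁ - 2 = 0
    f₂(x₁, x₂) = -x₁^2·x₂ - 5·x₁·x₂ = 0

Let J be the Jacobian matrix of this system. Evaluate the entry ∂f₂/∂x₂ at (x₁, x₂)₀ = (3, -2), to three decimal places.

∂f₂/∂x₂ = -x₁^2 - 5·x₁.
At (3, -2) this is -24.000.

-24.000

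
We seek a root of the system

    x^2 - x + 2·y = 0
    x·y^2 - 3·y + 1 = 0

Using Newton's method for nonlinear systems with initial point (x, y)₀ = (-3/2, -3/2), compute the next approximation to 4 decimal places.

At (-3/2, -3/2): F = (0.7500, 2.1250).
Jacobian J = [[2·x - 1, 2], [y^2, 2·x·y - 3]].
At the point, J = [[-4.0000, 2.0000], [2.2500, 1.5000]] (det J = -10.5000).
Solving J·Δ = −F gives Δ = (-0.2976, -0.9702).
Then the next iterate is (x, y)₁ = (-1.7976, -2.4702).

(-1.7976, -2.4702)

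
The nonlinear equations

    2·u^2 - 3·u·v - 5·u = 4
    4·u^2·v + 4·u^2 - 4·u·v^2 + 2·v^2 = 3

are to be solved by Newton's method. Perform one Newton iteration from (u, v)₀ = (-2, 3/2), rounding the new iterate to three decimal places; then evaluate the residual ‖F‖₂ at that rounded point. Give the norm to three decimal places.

At (-2, 3/2): F = (23.000, 59.500).
Jacobian J = [[4·u - 3·v - 5, -3·u], [8·u·v + 8·u - 4·v^2, 4·u^2 - 8·u·v + 4·v]].
At the point, J = [[-17.500, 6.000], [-49.000, 46.000]] (det J = -511.000).
Solving J·Δ = −F gives Δ = (1.372, 0.168).
Then the next iterate is (u, v)₁ = (-0.628, 1.668).
Re-evaluating at (-0.628, 1.668): F = (3.07128, 13.76226), so ‖F‖₂ = 14.101.

14.101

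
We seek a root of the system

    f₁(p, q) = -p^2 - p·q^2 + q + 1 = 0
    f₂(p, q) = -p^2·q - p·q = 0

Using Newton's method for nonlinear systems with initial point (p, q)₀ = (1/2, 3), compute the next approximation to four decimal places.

At (1/2, 3): F = (-0.7500, -2.2500).
Jacobian J = [[-2·p - q^2, -2·p·q + 1], [-2·p·q - q, -p^2 - p]].
At the point, J = [[-10.0000, -2.0000], [-6.0000, -0.7500]] (det J = -4.5000).
Solving J·Δ = −F gives Δ = (-0.8750, 4.0000).
Then the next iterate is (p, q)₁ = (-0.3750, 7.0000).

(-0.3750, 7.0000)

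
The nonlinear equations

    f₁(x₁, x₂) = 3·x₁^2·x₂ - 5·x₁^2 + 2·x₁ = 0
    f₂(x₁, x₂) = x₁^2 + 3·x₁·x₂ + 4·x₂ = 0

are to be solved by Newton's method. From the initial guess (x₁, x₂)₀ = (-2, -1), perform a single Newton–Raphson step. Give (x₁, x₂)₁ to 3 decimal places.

At (-2, -1): F = (-36.000, 6.000).
Jacobian J = [[6·x₁·x₂ - 10·x₁ + 2, 3·x₁^2], [2·x₁ + 3·x₂, 3·x₁ + 4]].
At the point, J = [[34.000, 12.000], [-7.000, -2.000]] (det J = 16.000).
Solving J·Δ = −F gives Δ = (0.000, 3.000).
Then the next iterate is (x₁, x₂)₁ = (-2.000, 2.000).

(-2.000, 2.000)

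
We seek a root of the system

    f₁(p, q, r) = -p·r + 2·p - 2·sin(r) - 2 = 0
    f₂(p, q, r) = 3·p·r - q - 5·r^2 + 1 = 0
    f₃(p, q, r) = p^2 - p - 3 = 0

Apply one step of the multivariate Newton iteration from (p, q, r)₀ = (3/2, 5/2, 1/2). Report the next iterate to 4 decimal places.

(2.6250, 3.5372, 0.8006)

At (3/2, 5/2, 1/2): F = (-0.708851, -0.5000, -2.2500).
Jacobian J = [[-r + 2, 0, -p - 2·cos(r)], [3·r, -1, 3·p - 10·r], [2·p - 1, 0, 0]].
At the point, J = [[1.5000, 0.0000, -3.255165], [1.5000, -1.0000, -0.5000], [2.0000, 0.0000, 0.0000]] (det J = -6.510330).
Solving J·Δ = −F gives Δ = (1.1250, 1.0372, 0.3006).
Then the next iterate is (p, q, r)₁ = (2.6250, 3.5372, 0.8006).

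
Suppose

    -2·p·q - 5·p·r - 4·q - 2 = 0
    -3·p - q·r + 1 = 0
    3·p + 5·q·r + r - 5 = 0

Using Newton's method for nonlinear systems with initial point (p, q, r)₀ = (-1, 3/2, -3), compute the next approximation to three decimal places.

(-0.132, 0.241, -1.586)

At (-1, 3/2, -3): F = (-20.000, 8.500, -33.500).
Jacobian J = [[-2·q - 5·r, -2·p - 4, -5·p], [-3, -r, -q], [3, 5·r, 5·q + 1]].
At the point, J = [[12.000, -2.000, 5.000], [-3.000, 3.000, -1.500], [3.000, -15.000, 8.500]] (det J = 174.000).
Solving J·Δ = −F gives Δ = (0.868, -1.259, 1.414).
Then the next iterate is (p, q, r)₁ = (-0.132, 0.241, -1.586).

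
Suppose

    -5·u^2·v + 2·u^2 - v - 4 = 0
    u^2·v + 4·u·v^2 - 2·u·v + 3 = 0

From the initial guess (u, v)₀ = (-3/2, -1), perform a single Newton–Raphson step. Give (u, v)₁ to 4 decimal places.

(-1.0283, -0.7679)

At (-3/2, -1): F = (12.7500, -8.2500).
Jacobian J = [[-10·u·v + 4·u, -5·u^2 - 1], [2·u·v + 4·v^2 - 2·v, u^2 + 8·u·v - 2·u]].
At the point, J = [[-21.0000, -12.2500], [9.0000, 17.2500]] (det J = -252.0000).
Solving J·Δ = −F gives Δ = (0.4717, 0.2321).
Then the next iterate is (u, v)₁ = (-1.0283, -0.7679).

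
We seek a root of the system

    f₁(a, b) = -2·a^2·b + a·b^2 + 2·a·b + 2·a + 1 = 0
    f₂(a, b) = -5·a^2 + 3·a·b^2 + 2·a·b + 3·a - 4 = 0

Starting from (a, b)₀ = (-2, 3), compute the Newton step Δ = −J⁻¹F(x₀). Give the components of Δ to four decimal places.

(-0.0811, -2.5135)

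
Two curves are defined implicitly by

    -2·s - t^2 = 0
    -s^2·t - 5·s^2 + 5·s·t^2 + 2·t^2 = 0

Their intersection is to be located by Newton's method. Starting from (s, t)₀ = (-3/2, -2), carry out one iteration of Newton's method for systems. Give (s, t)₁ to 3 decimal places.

(-0.887, -1.444)

At (-3/2, -2): F = (-1.000, -28.750).
Jacobian J = [[-2, -2·t], [-2·s·t - 10·s + 5·t^2, -s^2 + 10·s·t + 4·t]].
At the point, J = [[-2.000, 4.000], [29.000, 19.750]] (det J = -155.500).
Solving J·Δ = −F gives Δ = (0.613, 0.556).
Then the next iterate is (s, t)₁ = (-0.887, -1.444).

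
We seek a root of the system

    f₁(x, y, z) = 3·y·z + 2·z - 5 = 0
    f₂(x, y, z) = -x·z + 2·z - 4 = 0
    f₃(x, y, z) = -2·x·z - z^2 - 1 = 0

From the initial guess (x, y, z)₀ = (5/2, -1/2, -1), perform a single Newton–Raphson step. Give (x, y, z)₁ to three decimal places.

(8.500, -1.500, 4.000)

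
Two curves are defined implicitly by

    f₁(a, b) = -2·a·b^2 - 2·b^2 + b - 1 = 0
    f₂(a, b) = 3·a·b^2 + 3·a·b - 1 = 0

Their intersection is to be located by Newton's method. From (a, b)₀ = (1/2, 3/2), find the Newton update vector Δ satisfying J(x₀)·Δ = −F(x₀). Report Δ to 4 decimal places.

At (1/2, 3/2): F = (-6.2500, 4.6250).
Jacobian J = [[-2·b^2, -4·a·b - 4·b + 1], [3·b^2 + 3·b, 6·a·b + 3·a]].
At the point, J = [[-4.5000, -8.0000], [11.2500, 6.0000]] (det J = 63.0000).
Solving J·Δ = −F gives Δ = (0.0079, -0.7857).

(0.0079, -0.7857)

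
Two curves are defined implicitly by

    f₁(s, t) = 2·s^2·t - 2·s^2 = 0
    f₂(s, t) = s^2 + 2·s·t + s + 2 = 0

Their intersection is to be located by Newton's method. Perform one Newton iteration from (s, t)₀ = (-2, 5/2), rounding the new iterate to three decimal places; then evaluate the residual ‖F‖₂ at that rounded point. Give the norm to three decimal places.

0.000

At (-2, 5/2): F = (12.000, -6.000).
Jacobian J = [[4·s·t - 4·s, 2·s^2], [2·s + 2·t + 1, 2·s]].
At the point, J = [[-12.000, 8.000], [2.000, -4.000]] (det J = 32.000).
Solving J·Δ = −F gives Δ = (0.000, -1.500).
Then the next iterate is (s, t)₁ = (-2.000, 1.000).
Re-evaluating at (-2.000, 1.000): F = (0.000, 0.000), so ‖F‖₂ = 0.000.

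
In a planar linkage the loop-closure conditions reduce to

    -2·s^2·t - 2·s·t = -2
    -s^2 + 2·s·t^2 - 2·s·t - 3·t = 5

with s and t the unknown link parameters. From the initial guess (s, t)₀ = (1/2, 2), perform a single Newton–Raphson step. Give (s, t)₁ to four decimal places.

(3.5833, -15.1111)

At (1/2, 2): F = (-1.0000, -9.2500).
Jacobian J = [[-4·s·t - 2·t, -2·s^2 - 2·s], [-2·s + 2·t^2 - 2·t, 4·s·t - 2·s - 3]].
At the point, J = [[-8.0000, -1.5000], [3.0000, 0.0000]] (det J = 4.5000).
Solving J·Δ = −F gives Δ = (3.0833, -17.1111).
Then the next iterate is (s, t)₁ = (3.5833, -15.1111).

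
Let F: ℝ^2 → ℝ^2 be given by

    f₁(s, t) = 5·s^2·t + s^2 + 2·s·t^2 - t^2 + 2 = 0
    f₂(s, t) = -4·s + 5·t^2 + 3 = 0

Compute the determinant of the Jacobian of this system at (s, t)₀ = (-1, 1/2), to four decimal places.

J = [[10·s·t + 2·s + 2·t^2, 5·s^2 + 4·s·t - 2·t], [-4, 10·t]].
At the point, J = [[-6.5000, 2.0000], [-4.0000, 5.0000]].
det J = -24.5000.

-24.5000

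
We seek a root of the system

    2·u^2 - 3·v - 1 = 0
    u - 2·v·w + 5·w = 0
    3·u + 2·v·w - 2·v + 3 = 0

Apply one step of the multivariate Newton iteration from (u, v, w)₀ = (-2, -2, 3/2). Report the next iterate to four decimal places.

At (-2, -2, 3/2): F = (13.0000, 11.5000, -5.0000).
Jacobian J = [[4·u, -3, 0], [1, -2·w, -2·v + 5], [3, 2·w - 2, 2·v]].
At the point, J = [[-8.0000, -3.0000, 0.0000], [1.0000, -3.0000, 9.0000], [3.0000, 1.0000, -4.0000]] (det J = -117.0000).
Solving J·Δ = −F gives Δ = (0.3077, 3.5128, -0.1410).
Then the next iterate is (u, v, w)₁ = (-1.6923, 1.5128, 1.3590).

(-1.6923, 1.5128, 1.3590)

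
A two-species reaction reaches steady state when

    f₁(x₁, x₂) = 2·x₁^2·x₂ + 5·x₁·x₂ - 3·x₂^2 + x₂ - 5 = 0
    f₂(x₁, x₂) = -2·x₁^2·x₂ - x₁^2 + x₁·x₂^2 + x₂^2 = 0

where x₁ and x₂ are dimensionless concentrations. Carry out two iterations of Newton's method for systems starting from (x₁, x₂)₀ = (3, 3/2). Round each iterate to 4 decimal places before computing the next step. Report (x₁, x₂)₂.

(1.1522, 1.0283)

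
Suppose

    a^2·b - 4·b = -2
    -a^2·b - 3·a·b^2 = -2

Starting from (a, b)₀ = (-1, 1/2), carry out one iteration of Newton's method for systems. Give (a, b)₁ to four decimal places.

At (-1, 1/2): F = (0.5000, 2.2500).
Jacobian J = [[2·a·b, a^2 - 4], [-2·a·b - 3·b^2, -a^2 - 6·a·b]].
At the point, J = [[-1.0000, -3.0000], [0.2500, 2.0000]] (det J = -1.2500).
Solving J·Δ = −F gives Δ = (6.2000, -1.9000).
Then the next iterate is (a, b)₁ = (5.2000, -1.4000).

(5.2000, -1.4000)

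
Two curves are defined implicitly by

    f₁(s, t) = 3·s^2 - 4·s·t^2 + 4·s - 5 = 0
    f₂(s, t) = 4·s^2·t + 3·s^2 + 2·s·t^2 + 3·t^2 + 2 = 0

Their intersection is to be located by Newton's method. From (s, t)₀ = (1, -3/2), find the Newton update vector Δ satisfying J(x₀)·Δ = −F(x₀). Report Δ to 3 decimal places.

At (1, -3/2): F = (-7.000, 10.250).
Jacobian J = [[6·s - 4·t^2 + 4, -8·s·t], [8·s·t + 6·s + 2·t^2, 4·s^2 + 4·s·t + 6·t]].
At the point, J = [[1.000, 12.000], [-1.500, -11.000]] (det J = 7.000).
Solving J·Δ = −F gives Δ = (6.571, 0.036).

(6.571, 0.036)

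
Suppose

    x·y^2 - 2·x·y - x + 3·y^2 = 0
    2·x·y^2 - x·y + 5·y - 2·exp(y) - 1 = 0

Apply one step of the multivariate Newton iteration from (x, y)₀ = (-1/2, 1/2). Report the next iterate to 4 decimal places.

(3.4179, 1.9947)

At (-1/2, 1/2): F = (1.6250, -1.797443).
Jacobian J = [[y^2 - 2·y - 1, 2·x·y - 2·x + 6·y], [2·y^2 - y, 4·x·y - x - 2·exp(y) + 5]].
At the point, J = [[-1.7500, 3.5000], [0.0000, 1.202557]] (det J = -2.104476).
Solving J·Δ = −F gives Δ = (3.9179, 1.4947).
Then the next iterate is (x, y)₁ = (3.4179, 1.9947).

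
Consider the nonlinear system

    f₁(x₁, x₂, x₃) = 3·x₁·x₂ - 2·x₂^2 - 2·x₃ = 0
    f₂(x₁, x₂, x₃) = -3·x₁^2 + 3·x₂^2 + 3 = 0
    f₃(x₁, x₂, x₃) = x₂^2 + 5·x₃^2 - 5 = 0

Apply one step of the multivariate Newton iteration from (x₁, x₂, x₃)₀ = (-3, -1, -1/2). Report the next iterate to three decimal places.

(-1.474, 0.077, -1.481)

At (-3, -1, -1/2): F = (8.000, -21.000, -2.750).
Jacobian J = [[3·x₂, 3·x₁ - 4·x₂, -2], [-6·x₁, 6·x₂, 0], [0, 2·x₂, 10·x₃]].
At the point, J = [[-3.000, -5.000, -2.000], [18.000, -6.000, 0.000], [0.000, -2.000, -5.000]] (det J = -468.000).
Solving J·Δ = −F gives Δ = (1.526, 1.077, -0.981).
Then the next iterate is (x₁, x₂, x₃)₁ = (-1.474, 0.077, -1.481).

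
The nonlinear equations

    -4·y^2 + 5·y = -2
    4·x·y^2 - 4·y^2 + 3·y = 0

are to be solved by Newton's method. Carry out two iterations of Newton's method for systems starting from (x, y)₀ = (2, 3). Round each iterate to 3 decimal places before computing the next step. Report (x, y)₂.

At (2, 3): F = (-19.000, 45.000).
Jacobian J = [[0, -8·y + 5], [4·y^2, 8·x·y - 8·y + 3]].
At the point, J = [[0.000, -19.000], [36.000, 27.000]] (det J = 684.000).
Solving J·Δ = −F gives Δ = (-0.500, -1.000).
Then the next iterate is (x, y)₁ = (1.500, 2.000).
Round to (1.500, 2.000) and repeat: F = (-4.000, 14.000), J = [[0.000, -11.000], [16.000, 11.000]].
Δ = (-0.625, -0.364), so (x, y)₂ = (0.875, 1.636).

(0.875, 1.636)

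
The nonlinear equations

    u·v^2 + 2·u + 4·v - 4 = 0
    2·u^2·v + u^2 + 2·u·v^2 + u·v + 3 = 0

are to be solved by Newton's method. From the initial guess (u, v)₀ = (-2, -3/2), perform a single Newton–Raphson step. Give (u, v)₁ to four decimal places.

(-8.6567, 3.1791)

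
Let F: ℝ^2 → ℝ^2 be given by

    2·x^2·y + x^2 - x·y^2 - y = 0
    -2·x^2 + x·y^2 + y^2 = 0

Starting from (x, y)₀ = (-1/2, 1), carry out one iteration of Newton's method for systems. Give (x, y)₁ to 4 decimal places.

At (-1/2, 1): F = (0.2500, 0.0000).
Jacobian J = [[4·x·y + 2·x - y^2, 2·x^2 - 2·x·y - 1], [-4·x + y^2, 2·x·y + 2·y]].
At the point, J = [[-4.0000, 0.5000], [3.0000, 1.0000]] (det J = -5.5000).
Solving J·Δ = −F gives Δ = (0.0455, -0.1364).
Then the next iterate is (x, y)₁ = (-0.4545, 0.8636).

(-0.4545, 0.8636)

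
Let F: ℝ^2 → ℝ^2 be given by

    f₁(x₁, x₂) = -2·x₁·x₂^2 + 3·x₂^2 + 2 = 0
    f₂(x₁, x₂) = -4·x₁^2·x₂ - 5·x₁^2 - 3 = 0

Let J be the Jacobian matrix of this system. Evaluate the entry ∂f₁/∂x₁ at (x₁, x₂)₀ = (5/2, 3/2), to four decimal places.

∂f₁/∂x₁ = -2·x₂^2.
At (5/2, 3/2) this is -4.5000.

-4.5000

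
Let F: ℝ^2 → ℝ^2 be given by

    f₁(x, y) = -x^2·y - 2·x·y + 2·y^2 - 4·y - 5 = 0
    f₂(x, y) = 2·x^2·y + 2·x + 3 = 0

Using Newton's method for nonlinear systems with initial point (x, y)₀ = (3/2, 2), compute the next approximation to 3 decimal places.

(-0.355, 4.436)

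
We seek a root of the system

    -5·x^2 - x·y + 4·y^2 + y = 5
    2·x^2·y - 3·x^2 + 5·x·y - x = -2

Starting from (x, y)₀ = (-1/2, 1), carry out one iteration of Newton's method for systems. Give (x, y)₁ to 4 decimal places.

At (-1/2, 1): F = (-0.7500, -0.2500).
Jacobian J = [[-10·x - y, -x + 8·y + 1], [4·x·y - 6·x + 5·y - 1, 2·x^2 + 5·x]].
At the point, J = [[4.0000, 9.5000], [5.0000, -2.0000]] (det J = -55.5000).
Solving J·Δ = −F gives Δ = (0.0698, 0.0495).
Then the next iterate is (x, y)₁ = (-0.4302, 1.0495).

(-0.4302, 1.0495)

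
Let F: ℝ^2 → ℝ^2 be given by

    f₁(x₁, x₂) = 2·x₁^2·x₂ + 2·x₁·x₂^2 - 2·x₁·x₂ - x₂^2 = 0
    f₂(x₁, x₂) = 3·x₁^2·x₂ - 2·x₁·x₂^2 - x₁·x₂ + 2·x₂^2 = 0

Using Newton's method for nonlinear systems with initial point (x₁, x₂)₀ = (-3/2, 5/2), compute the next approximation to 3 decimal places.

(-0.886, 1.632)

At (-3/2, 5/2): F = (-6.250, 51.875).
Jacobian J = [[4·x₁·x₂ + 2·x₂^2 - 2·x₂, 2·x₁^2 + 4·x₁·x₂ - 2·x₁ - 2·x₂], [6·x₁·x₂ - 2·x₂^2 - x₂, 3·x₁^2 - 4·x₁·x₂ - x₁ + 4·x₂]].
At the point, J = [[-7.500, -12.500], [-37.500, 33.250]] (det J = -718.125).
Solving J·Δ = −F gives Δ = (0.614, -0.868).
Then the next iterate is (x₁, x₂)₁ = (-0.886, 1.632).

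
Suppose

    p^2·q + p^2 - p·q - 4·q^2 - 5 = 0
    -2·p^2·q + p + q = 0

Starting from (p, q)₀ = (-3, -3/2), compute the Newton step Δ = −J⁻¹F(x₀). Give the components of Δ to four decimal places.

(0.4495, 0.8741)

At (-3, -3/2): F = (-23.0000, 22.5000).
Jacobian J = [[2·p·q + 2·p - q, p^2 - p - 8·q], [-4·p·q + 1, -2·p^2 + 1]].
At the point, J = [[4.5000, 24.0000], [-17.0000, -17.0000]] (det J = 331.5000).
Solving J·Δ = −F gives Δ = (0.4495, 0.8741).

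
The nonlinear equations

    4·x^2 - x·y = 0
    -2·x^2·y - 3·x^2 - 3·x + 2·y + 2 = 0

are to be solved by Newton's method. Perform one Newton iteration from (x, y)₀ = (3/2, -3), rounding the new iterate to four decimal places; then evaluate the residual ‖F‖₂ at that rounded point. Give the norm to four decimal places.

11.7958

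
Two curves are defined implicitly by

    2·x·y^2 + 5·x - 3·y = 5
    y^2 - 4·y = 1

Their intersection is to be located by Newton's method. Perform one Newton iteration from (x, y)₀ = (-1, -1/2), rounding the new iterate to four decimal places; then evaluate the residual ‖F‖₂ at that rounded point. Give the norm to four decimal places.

At (-1, -1/2): F = (-9.0000, 1.2500).
Jacobian J = [[2·y^2 + 5, 4·x·y - 3], [0, 2·y - 4]].
At the point, J = [[5.5000, -1.0000], [0.0000, -5.0000]] (det J = -27.5000).
Solving J·Δ = −F gives Δ = (1.6818, 0.2500).
Then the next iterate is (x, y)₁ = (0.6818, -0.2500).
Re-evaluating at (0.6818, -0.2500): F = (-0.755775, 0.0625), so ‖F‖₂ = 0.7584.

0.7584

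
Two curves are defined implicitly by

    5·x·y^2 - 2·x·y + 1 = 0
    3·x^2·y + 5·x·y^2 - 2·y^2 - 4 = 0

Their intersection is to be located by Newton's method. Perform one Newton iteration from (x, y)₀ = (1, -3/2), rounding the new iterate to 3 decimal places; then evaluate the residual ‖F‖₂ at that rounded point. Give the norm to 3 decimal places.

119.396

At (1, -3/2): F = (15.250, -1.750).
Jacobian J = [[5·y^2 - 2·y, 10·x·y - 2·x], [6·x·y + 5·y^2, 3·x^2 + 10·x·y - 4·y]].
At the point, J = [[14.250, -17.000], [2.250, -6.000]] (det J = -47.250).
Solving J·Δ = −F gives Δ = (-2.566, -1.254).
Then the next iterate is (x, y)₁ = (-1.566, -2.754).
Re-evaluating at (-1.566, -2.754): F = (-67.01229, -98.81716), so ‖F‖₂ = 119.396.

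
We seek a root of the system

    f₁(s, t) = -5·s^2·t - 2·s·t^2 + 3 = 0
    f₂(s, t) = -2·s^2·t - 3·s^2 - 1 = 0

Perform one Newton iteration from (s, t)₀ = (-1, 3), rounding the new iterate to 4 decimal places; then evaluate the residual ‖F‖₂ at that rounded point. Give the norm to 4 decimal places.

4.3518

At (-1, 3): F = (6.0000, -10.0000).
Jacobian J = [[-10·s·t - 2·t^2, -5·s^2 - 4·s·t], [-4·s·t - 6·s, -2·s^2]].
At the point, J = [[12.0000, 7.0000], [18.0000, -2.0000]] (det J = -150.0000).
Solving J·Δ = −F gives Δ = (0.3867, -1.5200).
Then the next iterate is (s, t)₁ = (-0.6133, 1.4800).
Re-evaluating at (-0.6133, 1.4800): F = (2.903332, -3.241776), so ‖F‖₂ = 4.3518.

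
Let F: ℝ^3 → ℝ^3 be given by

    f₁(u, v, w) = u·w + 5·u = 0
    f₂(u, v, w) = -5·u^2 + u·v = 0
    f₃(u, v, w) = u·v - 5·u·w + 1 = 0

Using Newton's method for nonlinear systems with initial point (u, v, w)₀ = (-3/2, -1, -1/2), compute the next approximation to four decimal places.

At (-3/2, -1, -1/2): F = (-6.7500, -9.7500, -1.2500).
Jacobian J = [[w + 5, 0, u], [-10·u + v, u, 0], [v - 5·w, u, -5·u]].
At the point, J = [[4.5000, 0.0000, -1.5000], [14.0000, -1.5000, 0.0000], [1.5000, -1.5000, 7.5000]] (det J = -22.5000).
Solving J·Δ = −F gives Δ = (2.5250, 17.0667, 3.0750).
Then the next iterate is (u, v, w)₁ = (1.0250, 16.0667, 2.5750).

(1.0250, 16.0667, 2.5750)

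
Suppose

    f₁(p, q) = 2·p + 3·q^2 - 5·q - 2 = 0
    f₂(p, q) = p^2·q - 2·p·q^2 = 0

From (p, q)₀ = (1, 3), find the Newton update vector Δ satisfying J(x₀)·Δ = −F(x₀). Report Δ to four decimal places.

(-0.4701, -0.8507)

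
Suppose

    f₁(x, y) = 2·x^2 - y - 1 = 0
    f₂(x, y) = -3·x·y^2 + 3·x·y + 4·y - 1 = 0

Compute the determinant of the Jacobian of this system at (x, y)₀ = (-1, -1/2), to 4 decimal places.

J = [[4·x, -1], [-3·y^2 + 3·y, -6·x·y + 3·x + 4]].
At the point, J = [[-4.0000, -1.0000], [-2.2500, -2.0000]].
det J = 5.7500.

5.7500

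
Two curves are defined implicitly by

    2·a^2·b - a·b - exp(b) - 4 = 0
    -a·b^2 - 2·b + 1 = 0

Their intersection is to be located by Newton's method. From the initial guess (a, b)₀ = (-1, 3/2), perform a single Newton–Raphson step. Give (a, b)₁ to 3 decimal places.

At (-1, 3/2): F = (-3.98169, 0.250).
Jacobian J = [[4·a·b - b, 2·a^2 - a - exp(b)], [-b^2, -2·a·b - 2]].
At the point, J = [[-7.500, -1.48169], [-2.250, 1.000]] (det J = -10.83380).
Solving J·Δ = −F gives Δ = (-0.333, -1.000).
Then the next iterate is (a, b)₁ = (-1.333, 0.500).

(-1.333, 0.500)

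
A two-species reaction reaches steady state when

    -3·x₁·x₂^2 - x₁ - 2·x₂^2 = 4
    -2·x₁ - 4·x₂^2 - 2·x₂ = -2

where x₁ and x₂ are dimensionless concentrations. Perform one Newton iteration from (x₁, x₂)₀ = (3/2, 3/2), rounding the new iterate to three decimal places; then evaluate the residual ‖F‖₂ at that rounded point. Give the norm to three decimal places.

7.796

At (3/2, 3/2): F = (-20.125, -13.000).
Jacobian J = [[-3·x₂^2 - 1, -6·x₁·x₂ - 4·x₂], [-2, -8·x₂ - 2]].
At the point, J = [[-7.750, -19.500], [-2.000, -14.000]] (det J = 69.500).
Solving J·Δ = −F gives Δ = (-0.406, -0.871).
Then the next iterate is (x₁, x₂)₁ = (1.094, 0.629).
Re-evaluating at (1.094, 0.629): F = (-7.18378, -3.02856), so ‖F‖₂ = 7.796.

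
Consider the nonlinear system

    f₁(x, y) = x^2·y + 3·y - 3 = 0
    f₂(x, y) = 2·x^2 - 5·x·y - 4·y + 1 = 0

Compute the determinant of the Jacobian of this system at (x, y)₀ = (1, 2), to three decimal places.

-12.000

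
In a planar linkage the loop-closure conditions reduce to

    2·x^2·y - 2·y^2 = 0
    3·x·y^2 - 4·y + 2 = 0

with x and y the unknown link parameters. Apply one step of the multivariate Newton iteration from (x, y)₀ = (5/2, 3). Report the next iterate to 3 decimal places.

(1.866, 2.015)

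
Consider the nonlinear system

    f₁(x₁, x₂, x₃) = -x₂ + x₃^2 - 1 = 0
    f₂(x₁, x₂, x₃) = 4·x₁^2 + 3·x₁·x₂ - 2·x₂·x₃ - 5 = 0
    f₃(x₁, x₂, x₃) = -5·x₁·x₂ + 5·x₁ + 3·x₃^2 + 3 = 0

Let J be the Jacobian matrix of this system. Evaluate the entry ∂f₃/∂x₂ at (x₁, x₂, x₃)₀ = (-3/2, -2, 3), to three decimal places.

7.500

∂f₃/∂x₂ = -5·x₁.
At (-3/2, -2, 3) this is 7.500.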